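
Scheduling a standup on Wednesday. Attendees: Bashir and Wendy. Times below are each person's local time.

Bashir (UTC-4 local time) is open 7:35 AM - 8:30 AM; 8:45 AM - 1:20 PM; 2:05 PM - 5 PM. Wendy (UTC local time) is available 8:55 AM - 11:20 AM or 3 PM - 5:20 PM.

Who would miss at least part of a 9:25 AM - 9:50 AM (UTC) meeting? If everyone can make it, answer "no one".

Bashir

Bashir in UTC: 11:35-12:30, 12:45-17:20, 18:05-21:00 (add 4h to convert from UTC-4).
Wendy in UTC: 08:55-11:20, 15:00-17:20.
Bashir: not fully free for 09:25-09:50. Wendy: free for 09:25-09:50.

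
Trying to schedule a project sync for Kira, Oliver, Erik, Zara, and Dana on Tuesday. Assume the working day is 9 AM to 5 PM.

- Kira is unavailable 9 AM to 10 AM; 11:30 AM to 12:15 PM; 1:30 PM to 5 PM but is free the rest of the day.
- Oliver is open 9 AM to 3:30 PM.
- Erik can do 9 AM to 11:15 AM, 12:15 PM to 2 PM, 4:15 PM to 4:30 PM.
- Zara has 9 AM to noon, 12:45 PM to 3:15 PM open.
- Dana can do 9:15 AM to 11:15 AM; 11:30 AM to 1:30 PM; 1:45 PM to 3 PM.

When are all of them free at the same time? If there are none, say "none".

10:00-11:15, 12:45-13:30

Kira free: 10:00-11:30, 12:15-13:30 (invert busy blocks within the working day).
Oliver free: 09:00-15:30.
Erik free: 09:00-11:15, 12:15-14:00, 16:15-16:30.
Zara free: 09:00-12:00, 12:45-15:15.
Dana free: 09:15-11:15, 11:30-13:30, 13:45-15:00.
Kira ∩ Oliver: 10:00-11:30, 12:15-13:30.
Kira ∩ Oliver ∩ Erik: 10:00-11:15, 12:15-13:30.
Kira ∩ Oliver ∩ Erik ∩ Zara: 10:00-11:15, 12:45-13:30.
Kira ∩ Oliver ∩ Erik ∩ Zara ∩ Dana: 10:00-11:15, 12:45-13:30.
Those are the intersection windows.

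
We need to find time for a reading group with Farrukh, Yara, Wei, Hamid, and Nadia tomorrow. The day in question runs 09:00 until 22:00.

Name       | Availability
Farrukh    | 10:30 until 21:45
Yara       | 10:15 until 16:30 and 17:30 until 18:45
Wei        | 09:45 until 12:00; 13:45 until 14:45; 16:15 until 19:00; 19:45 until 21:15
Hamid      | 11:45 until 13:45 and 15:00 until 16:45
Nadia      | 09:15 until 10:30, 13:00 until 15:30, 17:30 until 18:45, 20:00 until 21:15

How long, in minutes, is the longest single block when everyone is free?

0

Farrukh ∩ Yara: 10:30-16:30, 17:30-18:45.
Farrukh ∩ Yara ∩ Wei: 10:30-12:00, 13:45-14:45, 16:15-16:30, 17:30-18:45.
Farrukh ∩ Yara ∩ Wei ∩ Hamid: 11:45-12:00, 16:15-16:30.
Farrukh ∩ Yara ∩ Wei ∩ Hamid ∩ Nadia: ∅.
There is no time when everyone is free.
No common window exists, so the longest block is 0 minutes.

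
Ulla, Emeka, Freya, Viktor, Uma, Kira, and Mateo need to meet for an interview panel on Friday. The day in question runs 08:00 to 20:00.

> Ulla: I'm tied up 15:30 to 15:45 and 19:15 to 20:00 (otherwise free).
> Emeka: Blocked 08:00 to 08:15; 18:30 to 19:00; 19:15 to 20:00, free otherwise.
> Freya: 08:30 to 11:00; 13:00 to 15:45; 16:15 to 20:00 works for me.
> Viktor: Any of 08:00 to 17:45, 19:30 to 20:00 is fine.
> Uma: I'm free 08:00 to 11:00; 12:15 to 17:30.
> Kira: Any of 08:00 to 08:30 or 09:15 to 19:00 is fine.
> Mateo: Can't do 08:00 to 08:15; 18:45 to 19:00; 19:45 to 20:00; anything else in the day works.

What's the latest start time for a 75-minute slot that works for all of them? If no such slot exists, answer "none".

Ulla free: 08:00-15:30, 15:45-19:15 (invert busy blocks within the working day).
Emeka free: 08:15-18:30, 19:00-19:15 (invert busy blocks within the working day).
Freya free: 08:30-11:00, 13:00-15:45, 16:15-20:00.
Viktor free: 08:00-17:45, 19:30-20:00.
Uma free: 08:00-11:00, 12:15-17:30.
Kira free: 08:00-08:30, 09:15-19:00.
Mateo free: 08:15-18:45, 19:00-19:45 (invert busy blocks within the working day).
Ulla ∩ Emeka: 08:15-15:30, 15:45-18:30, 19:00-19:15.
Ulla ∩ Emeka ∩ Freya: 08:30-11:00, 13:00-15:30, 16:15-18:30, 19:00-19:15.
Ulla ∩ Emeka ∩ Freya ∩ Viktor: 08:30-11:00, 13:00-15:30, 16:15-17:45.
Ulla ∩ Emeka ∩ Freya ∩ Viktor ∩ Uma: 08:30-11:00, 13:00-15:30, 16:15-17:30.
Ulla ∩ Emeka ∩ Freya ∩ Viktor ∩ Uma ∩ Kira: 09:15-11:00, 13:00-15:30, 16:15-17:30.
Ulla ∩ Emeka ∩ Freya ∩ Viktor ∩ Uma ∩ Kira ∩ Mateo: 09:15-11:00, 13:00-15:30, 16:15-17:30.
Those are the intersection windows.
The last common window of at least 75 minutes is 16:15-17:30; a 75-minute meeting can start as late as 16:15 and still end by 17:30.

16:15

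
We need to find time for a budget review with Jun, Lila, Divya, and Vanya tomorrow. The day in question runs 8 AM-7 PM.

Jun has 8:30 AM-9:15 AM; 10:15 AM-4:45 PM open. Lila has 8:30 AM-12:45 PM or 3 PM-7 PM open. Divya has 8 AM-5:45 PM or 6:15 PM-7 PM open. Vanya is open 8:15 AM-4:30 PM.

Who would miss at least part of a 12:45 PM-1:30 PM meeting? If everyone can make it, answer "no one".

Lila

Jun: free for 12:45-13:30. Lila: not fully free for 12:45-13:30. Divya: free for 12:45-13:30. Vanya: free for 12:45-13:30.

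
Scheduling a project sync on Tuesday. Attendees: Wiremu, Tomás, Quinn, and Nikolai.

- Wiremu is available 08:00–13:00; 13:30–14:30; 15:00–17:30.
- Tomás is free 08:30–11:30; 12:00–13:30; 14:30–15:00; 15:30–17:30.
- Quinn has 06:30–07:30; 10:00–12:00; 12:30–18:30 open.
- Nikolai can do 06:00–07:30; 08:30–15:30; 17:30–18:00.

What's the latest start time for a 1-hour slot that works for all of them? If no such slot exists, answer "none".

Wiremu ∩ Tomás: 08:30-11:30, 12:00-13:00, 15:30-17:30.
Wiremu ∩ Tomás ∩ Quinn: 10:00-11:30, 12:30-13:00, 15:30-17:30.
Wiremu ∩ Tomás ∩ Quinn ∩ Nikolai: 10:00-11:30, 12:30-13:00.
The last common window of at least 60 minutes is 10:00-11:30; a 60-minute meeting can start as late as 10:30 and still end by 11:30.

10:30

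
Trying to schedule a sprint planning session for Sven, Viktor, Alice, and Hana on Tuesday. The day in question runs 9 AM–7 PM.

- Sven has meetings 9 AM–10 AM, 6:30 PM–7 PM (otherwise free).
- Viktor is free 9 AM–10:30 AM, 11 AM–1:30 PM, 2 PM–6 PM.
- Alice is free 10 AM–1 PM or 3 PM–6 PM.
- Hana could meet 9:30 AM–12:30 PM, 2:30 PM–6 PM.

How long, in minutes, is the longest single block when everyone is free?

Sven free: 10:00-18:30 (invert busy blocks within the working day).
Viktor free: 09:00-10:30, 11:00-13:30, 14:00-18:00.
Alice free: 10:00-13:00, 15:00-18:00.
Hana free: 09:30-12:30, 14:30-18:00.
Sven ∩ Viktor: 10:00-10:30, 11:00-13:30, 14:00-18:00.
Sven ∩ Viktor ∩ Alice: 10:00-10:30, 11:00-13:00, 15:00-18:00.
Sven ∩ Viktor ∩ Alice ∩ Hana: 10:00-10:30, 11:00-12:30, 15:00-18:00.
So the common availability across everyone is 10:00-10:30, 11:00-12:30, 15:00-18:00.
The longest is 15:00-18:00 at 180 minutes.

180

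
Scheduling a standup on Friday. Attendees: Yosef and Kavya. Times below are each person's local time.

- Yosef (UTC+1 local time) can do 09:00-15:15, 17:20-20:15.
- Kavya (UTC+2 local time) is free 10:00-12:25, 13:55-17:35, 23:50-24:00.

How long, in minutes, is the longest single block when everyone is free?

145

Yosef in UTC: 08:00-14:15, 16:20-19:15 (subtract 1h to convert from UTC+1).
Kavya in UTC: 08:00-10:25, 11:55-15:35, 21:50-22:00 (subtract 2h to convert from UTC+2).
Yosef ∩ Kavya: 08:00-10:25, 11:55-14:15.
The longest is 08:00-10:25 at 145 minutes.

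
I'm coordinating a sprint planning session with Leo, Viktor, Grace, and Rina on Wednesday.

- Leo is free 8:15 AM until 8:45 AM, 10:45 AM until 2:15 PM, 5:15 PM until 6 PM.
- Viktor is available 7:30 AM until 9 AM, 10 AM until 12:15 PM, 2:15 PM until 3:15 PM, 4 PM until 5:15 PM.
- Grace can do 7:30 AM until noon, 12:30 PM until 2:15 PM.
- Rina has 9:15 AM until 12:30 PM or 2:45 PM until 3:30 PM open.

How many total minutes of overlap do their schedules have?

75

Leo ∩ Viktor: 08:15-08:45, 10:45-12:15.
Leo ∩ Viktor ∩ Grace: 08:15-08:45, 10:45-12:00.
Leo ∩ Viktor ∩ Grace ∩ Rina: 10:45-12:00.
That's a single block of 75 minutes.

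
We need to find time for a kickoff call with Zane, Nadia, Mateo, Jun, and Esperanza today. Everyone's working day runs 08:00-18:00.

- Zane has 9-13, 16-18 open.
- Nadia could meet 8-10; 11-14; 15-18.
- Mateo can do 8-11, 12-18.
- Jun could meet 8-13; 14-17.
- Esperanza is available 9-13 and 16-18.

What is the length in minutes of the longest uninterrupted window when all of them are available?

Zane ∩ Nadia: 09:00-10:00, 11:00-13:00, 16:00-18:00.
Zane ∩ Nadia ∩ Mateo: 09:00-10:00, 12:00-13:00, 16:00-18:00.
Zane ∩ Nadia ∩ Mateo ∩ Jun: 09:00-10:00, 12:00-13:00, 16:00-17:00.
Zane ∩ Nadia ∩ Mateo ∩ Jun ∩ Esperanza: 09:00-10:00, 12:00-13:00, 16:00-17:00.
The longest is 09:00-10:00 at 60 minutes.

60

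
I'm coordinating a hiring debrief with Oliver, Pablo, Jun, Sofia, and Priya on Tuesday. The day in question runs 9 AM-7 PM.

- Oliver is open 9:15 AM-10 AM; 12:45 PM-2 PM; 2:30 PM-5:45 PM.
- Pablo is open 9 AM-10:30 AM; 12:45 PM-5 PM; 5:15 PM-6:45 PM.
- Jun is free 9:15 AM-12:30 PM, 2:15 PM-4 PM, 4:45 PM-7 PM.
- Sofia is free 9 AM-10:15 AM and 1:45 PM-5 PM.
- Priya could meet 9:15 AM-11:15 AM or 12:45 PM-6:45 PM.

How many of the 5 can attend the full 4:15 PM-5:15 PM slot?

2

Oliver and Priya can make the full 16:15-17:15 slot — that's 2.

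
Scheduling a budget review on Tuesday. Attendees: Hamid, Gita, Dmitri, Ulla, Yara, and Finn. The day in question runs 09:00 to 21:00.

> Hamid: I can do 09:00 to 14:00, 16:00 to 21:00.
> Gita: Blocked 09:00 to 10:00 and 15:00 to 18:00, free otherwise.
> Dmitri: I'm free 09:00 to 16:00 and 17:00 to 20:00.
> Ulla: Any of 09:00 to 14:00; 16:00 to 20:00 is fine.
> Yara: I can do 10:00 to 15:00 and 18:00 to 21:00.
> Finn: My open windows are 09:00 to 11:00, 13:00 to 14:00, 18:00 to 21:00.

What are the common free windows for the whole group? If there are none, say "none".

10:00-11:00, 13:00-14:00, 18:00-20:00

Hamid free: 09:00-14:00, 16:00-21:00.
Gita free: 10:00-15:00, 18:00-21:00 (invert busy blocks within the working day).
Dmitri free: 09:00-16:00, 17:00-20:00.
Ulla free: 09:00-14:00, 16:00-20:00.
Yara free: 10:00-15:00, 18:00-21:00.
Finn free: 09:00-11:00, 13:00-14:00, 18:00-21:00.
Hamid ∩ Gita: 10:00-14:00, 18:00-21:00.
Hamid ∩ Gita ∩ Dmitri: 10:00-14:00, 18:00-20:00.
Hamid ∩ Gita ∩ Dmitri ∩ Ulla: 10:00-14:00, 18:00-20:00.
Hamid ∩ Gita ∩ Dmitri ∩ Ulla ∩ Yara: 10:00-14:00, 18:00-20:00.
Hamid ∩ Gita ∩ Dmitri ∩ Ulla ∩ Yara ∩ Finn: 10:00-11:00, 13:00-14:00, 18:00-20:00.
So the common availability across everyone is 10:00-11:00, 13:00-14:00, 18:00-20:00.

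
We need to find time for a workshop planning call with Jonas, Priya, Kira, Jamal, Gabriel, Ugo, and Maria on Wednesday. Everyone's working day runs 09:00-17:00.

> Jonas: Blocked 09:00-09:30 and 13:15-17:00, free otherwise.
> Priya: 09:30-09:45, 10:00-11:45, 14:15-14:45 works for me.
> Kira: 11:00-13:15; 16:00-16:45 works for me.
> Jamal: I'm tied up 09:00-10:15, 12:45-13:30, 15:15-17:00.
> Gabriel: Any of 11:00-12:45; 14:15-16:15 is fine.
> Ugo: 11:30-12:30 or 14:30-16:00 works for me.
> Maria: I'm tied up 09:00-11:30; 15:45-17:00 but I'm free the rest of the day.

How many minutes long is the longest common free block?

15

Jonas free: 09:30-13:15 (invert busy blocks within the working day).
Priya free: 09:30-09:45, 10:00-11:45, 14:15-14:45.
Kira free: 11:00-13:15, 16:00-16:45.
Jamal free: 10:15-12:45, 13:30-15:15 (invert busy blocks within the working day).
Gabriel free: 11:00-12:45, 14:15-16:15.
Ugo free: 11:30-12:30, 14:30-16:00.
Maria free: 11:30-15:45 (invert busy blocks within the working day).
Jonas ∩ Priya: 09:30-09:45, 10:00-11:45.
Jonas ∩ Priya ∩ Kira: 11:00-11:45.
Jonas ∩ Priya ∩ Kira ∩ Jamal: 11:00-11:45.
Jonas ∩ Priya ∩ Kira ∩ Jamal ∩ Gabriel: 11:00-11:45.
Jonas ∩ Priya ∩ Kira ∩ Jamal ∩ Gabriel ∩ Ugo: 11:30-11:45.
Jonas ∩ Priya ∩ Kira ∩ Jamal ∩ Gabriel ∩ Ugo ∩ Maria: 11:30-11:45.
Those are the intersection windows.
The longest is 11:30-11:45 at 15 minutes.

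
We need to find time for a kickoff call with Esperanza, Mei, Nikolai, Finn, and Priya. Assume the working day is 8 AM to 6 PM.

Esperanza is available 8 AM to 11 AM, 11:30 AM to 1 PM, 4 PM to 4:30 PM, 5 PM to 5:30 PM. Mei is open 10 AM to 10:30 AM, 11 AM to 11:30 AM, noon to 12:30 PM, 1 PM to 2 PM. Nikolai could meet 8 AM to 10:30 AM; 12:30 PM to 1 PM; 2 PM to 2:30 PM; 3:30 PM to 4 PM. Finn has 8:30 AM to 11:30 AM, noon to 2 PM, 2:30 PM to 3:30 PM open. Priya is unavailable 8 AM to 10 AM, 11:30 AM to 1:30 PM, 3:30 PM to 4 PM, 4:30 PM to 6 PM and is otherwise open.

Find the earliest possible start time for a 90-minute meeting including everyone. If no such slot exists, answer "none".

Esperanza free: 08:00-11:00, 11:30-13:00, 16:00-16:30, 17:00-17:30.
Mei free: 10:00-10:30, 11:00-11:30, 12:00-12:30, 13:00-14:00.
Nikolai free: 08:00-10:30, 12:30-13:00, 14:00-14:30, 15:30-16:00.
Finn free: 08:30-11:30, 12:00-14:00, 14:30-15:30.
Priya free: 10:00-11:30, 13:30-15:30, 16:00-16:30 (invert busy blocks within the working day).
Esperanza ∩ Mei: 10:00-10:30, 12:00-12:30.
Esperanza ∩ Mei ∩ Nikolai: 10:00-10:30.
Esperanza ∩ Mei ∩ Nikolai ∩ Finn: 10:00-10:30.
Esperanza ∩ Mei ∩ Nikolai ∩ Finn ∩ Priya: 10:00-10:30.
No common window is at least 90 minutes long.

none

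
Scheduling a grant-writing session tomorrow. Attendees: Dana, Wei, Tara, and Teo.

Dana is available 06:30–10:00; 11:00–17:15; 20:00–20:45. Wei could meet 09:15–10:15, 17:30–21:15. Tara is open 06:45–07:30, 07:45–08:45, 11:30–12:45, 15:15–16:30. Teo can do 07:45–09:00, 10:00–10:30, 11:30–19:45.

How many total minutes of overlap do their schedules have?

Dana ∩ Wei: 09:15-10:00, 20:00-20:45.
Dana ∩ Wei ∩ Tara: ∅.
Dana ∩ Wei ∩ Tara ∩ Teo: ∅.
There is no time when everyone is free.
There is no common window, so the total is 0 minutes.

0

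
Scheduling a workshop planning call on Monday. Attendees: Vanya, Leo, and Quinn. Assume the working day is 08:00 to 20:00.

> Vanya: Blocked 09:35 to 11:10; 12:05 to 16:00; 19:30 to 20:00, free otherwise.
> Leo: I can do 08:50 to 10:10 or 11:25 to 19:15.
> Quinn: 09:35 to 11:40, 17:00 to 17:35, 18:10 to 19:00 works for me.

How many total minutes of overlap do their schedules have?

100

Vanya free: 08:00-09:35, 11:10-12:05, 16:00-19:30 (invert busy blocks within the working day).
Leo free: 08:50-10:10, 11:25-19:15.
Quinn free: 09:35-11:40, 17:00-17:35, 18:10-19:00.
Vanya ∩ Leo: 08:50-09:35, 11:25-12:05, 16:00-19:15.
Vanya ∩ Leo ∩ Quinn: 11:25-11:40, 17:00-17:35, 18:10-19:00.
Summing the common windows: 15 + 35 + 50 = 100 minutes.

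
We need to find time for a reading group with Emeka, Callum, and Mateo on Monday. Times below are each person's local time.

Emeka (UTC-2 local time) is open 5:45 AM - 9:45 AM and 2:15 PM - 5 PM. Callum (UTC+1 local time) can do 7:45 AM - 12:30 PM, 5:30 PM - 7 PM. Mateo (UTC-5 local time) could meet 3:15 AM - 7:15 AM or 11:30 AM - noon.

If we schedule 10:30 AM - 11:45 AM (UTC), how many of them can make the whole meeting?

Emeka in UTC: 07:45-11:45, 16:15-19:00 (add 2h to convert from UTC-2).
Callum in UTC: 06:45-11:30, 16:30-18:00 (subtract 1h to convert from UTC+1).
Mateo in UTC: 08:15-12:15, 16:30-17:00 (add 5h to convert from UTC-5).
Emeka and Mateo can make the full 10:30-11:45 slot — that's 2.

2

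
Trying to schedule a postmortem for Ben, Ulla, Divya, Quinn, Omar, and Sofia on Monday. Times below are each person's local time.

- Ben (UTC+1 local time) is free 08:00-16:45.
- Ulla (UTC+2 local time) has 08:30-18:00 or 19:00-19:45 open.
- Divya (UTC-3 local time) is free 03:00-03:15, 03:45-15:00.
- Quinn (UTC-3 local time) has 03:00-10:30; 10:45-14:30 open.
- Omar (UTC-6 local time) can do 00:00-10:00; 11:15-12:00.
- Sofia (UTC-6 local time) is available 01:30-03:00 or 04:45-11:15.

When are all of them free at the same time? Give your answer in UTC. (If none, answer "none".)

07:30-09:00, 10:45-13:30, 13:45-15:45

Ben in UTC: 07:00-15:45 (subtract 1h to convert from UTC+1).
Ulla in UTC: 06:30-16:00, 17:00-17:45 (subtract 2h to convert from UTC+2).
Divya in UTC: 06:00-06:15, 06:45-18:00 (add 3h to convert from UTC-3).
Quinn in UTC: 06:00-13:30, 13:45-17:30 (add 3h to convert from UTC-3).
Omar in UTC: 06:00-16:00, 17:15-18:00 (add 6h to convert from UTC-6).
Sofia in UTC: 07:30-09:00, 10:45-17:15 (add 6h to convert from UTC-6).
Ben ∩ Ulla: 07:00-15:45.
Ben ∩ Ulla ∩ Divya: 07:00-15:45.
Ben ∩ Ulla ∩ Divya ∩ Quinn: 07:00-13:30, 13:45-15:45.
Ben ∩ Ulla ∩ Divya ∩ Quinn ∩ Omar: 07:00-13:30, 13:45-15:45.
Ben ∩ Ulla ∩ Divya ∩ Quinn ∩ Omar ∩ Sofia: 07:30-09:00, 10:45-13:30, 13:45-15:45.
Those are the intersection windows.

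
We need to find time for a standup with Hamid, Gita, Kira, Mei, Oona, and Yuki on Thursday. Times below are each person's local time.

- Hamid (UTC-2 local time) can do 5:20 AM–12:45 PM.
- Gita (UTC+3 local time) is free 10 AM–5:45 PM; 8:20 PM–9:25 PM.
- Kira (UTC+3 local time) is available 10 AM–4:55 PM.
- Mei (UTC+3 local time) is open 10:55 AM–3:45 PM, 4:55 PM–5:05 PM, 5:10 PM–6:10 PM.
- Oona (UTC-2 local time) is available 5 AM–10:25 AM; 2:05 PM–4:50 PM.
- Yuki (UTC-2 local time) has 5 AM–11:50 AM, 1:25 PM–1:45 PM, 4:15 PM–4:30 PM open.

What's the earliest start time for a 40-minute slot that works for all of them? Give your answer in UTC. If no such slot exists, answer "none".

07:55

Hamid in UTC: 07:20-14:45 (add 2h to convert from UTC-2).
Gita in UTC: 07:00-14:45, 17:20-18:25 (subtract 3h to convert from UTC+3).
Kira in UTC: 07:00-13:55 (subtract 3h to convert from UTC+3).
Mei in UTC: 07:55-12:45, 13:55-14:05, 14:10-15:10 (subtract 3h to convert from UTC+3).
Oona in UTC: 07:00-12:25, 16:05-18:50 (add 2h to convert from UTC-2).
Yuki in UTC: 07:00-13:50, 15:25-15:45, 18:15-18:30 (add 2h to convert from UTC-2).
Hamid ∩ Gita: 07:20-14:45.
Hamid ∩ Gita ∩ Kira: 07:20-13:55.
Hamid ∩ Gita ∩ Kira ∩ Mei: 07:55-12:45.
Hamid ∩ Gita ∩ Kira ∩ Mei ∩ Oona: 07:55-12:25.
Hamid ∩ Gita ∩ Kira ∩ Mei ∩ Oona ∩ Yuki: 07:55-12:25.
The first common window of at least 40 minutes is 07:55-12:25, so the earliest start is 07:55.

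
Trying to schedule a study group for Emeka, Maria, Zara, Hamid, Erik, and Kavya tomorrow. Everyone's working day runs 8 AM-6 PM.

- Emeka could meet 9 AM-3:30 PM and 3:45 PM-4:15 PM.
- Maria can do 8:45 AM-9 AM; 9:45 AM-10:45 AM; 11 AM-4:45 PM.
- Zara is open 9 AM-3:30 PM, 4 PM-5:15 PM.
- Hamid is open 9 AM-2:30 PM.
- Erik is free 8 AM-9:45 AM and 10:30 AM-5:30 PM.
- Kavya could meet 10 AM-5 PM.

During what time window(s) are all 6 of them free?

10:30-10:45, 11:00-14:30

Emeka ∩ Maria: 09:45-10:45, 11:00-15:30, 15:45-16:15.
Emeka ∩ Maria ∩ Zara: 09:45-10:45, 11:00-15:30, 16:00-16:15.
Emeka ∩ Maria ∩ Zara ∩ Hamid: 09:45-10:45, 11:00-14:30.
Emeka ∩ Maria ∩ Zara ∩ Hamid ∩ Erik: 10:30-10:45, 11:00-14:30.
Emeka ∩ Maria ∩ Zara ∩ Hamid ∩ Erik ∩ Kavya: 10:30-10:45, 11:00-14:30.
So the common availability across everyone is 10:30-10:45, 11:00-14:30.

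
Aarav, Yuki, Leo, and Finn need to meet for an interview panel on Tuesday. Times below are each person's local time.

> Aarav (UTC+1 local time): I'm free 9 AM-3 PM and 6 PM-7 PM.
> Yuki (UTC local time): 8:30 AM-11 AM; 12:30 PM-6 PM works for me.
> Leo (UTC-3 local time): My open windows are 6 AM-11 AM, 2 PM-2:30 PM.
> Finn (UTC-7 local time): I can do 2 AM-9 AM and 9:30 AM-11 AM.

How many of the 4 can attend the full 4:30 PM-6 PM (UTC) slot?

Aarav in UTC: 08:00-14:00, 17:00-18:00 (subtract 1h to convert from UTC+1).
Yuki in UTC: 08:30-11:00, 12:30-18:00.
Leo in UTC: 09:00-14:00, 17:00-17:30 (add 3h to convert from UTC-3).
Finn in UTC: 09:00-16:00, 16:30-18:00 (add 7h to convert from UTC-7).
Yuki and Finn can make the full 16:30-18:00 slot — that's 2.

2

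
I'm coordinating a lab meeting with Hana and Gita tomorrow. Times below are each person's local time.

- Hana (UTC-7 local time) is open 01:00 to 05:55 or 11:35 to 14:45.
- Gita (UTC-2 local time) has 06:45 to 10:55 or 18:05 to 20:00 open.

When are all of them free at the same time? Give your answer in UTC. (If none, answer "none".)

08:45-12:55, 20:05-21:45

Hana in UTC: 08:00-12:55, 18:35-21:45 (add 7h to convert from UTC-7).
Gita in UTC: 08:45-12:55, 20:05-22:00 (add 2h to convert from UTC-2).
Hana ∩ Gita: 08:45-12:55, 20:05-21:45.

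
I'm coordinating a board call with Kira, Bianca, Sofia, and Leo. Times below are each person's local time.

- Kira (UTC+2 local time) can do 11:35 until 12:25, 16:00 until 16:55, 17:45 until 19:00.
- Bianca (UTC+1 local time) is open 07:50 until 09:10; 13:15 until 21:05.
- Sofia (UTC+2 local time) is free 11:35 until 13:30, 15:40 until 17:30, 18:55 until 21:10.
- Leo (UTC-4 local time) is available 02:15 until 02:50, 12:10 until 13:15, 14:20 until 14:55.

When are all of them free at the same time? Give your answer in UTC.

16:55-17:00

Kira in UTC: 09:35-10:25, 14:00-14:55, 15:45-17:00 (subtract 2h to convert from UTC+2).
Bianca in UTC: 06:50-08:10, 12:15-20:05 (subtract 1h to convert from UTC+1).
Sofia in UTC: 09:35-11:30, 13:40-15:30, 16:55-19:10 (subtract 2h to convert from UTC+2).
Leo in UTC: 06:15-06:50, 16:10-17:15, 18:20-18:55 (add 4h to convert from UTC-4).
Kira ∩ Bianca: 14:00-14:55, 15:45-17:00.
Kira ∩ Bianca ∩ Sofia: 14:00-14:55, 16:55-17:00.
Kira ∩ Bianca ∩ Sofia ∩ Leo: 16:55-17:00.
So the common availability across everyone is 16:55-17:00.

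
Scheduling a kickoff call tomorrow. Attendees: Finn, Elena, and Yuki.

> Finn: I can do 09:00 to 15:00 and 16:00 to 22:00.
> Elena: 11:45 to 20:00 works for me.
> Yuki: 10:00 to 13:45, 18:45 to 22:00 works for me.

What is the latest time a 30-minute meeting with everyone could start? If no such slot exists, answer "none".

Finn ∩ Elena: 11:45-15:00, 16:00-20:00.
Finn ∩ Elena ∩ Yuki: 11:45-13:45, 18:45-20:00.
The last common window of at least 30 minutes is 18:45-20:00; a 30-minute meeting can start as late as 19:30 and still end by 20:00.

19:30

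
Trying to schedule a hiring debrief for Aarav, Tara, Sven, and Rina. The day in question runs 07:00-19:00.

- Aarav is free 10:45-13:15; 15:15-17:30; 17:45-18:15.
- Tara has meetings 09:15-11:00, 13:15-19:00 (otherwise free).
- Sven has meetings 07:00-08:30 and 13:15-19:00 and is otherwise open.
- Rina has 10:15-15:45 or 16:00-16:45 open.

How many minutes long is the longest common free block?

135

Aarav free: 10:45-13:15, 15:15-17:30, 17:45-18:15.
Tara free: 07:00-09:15, 11:00-13:15 (invert busy blocks within the working day).
Sven free: 08:30-13:15 (invert busy blocks within the working day).
Rina free: 10:15-15:45, 16:00-16:45.
Aarav ∩ Tara: 11:00-13:15.
Aarav ∩ Tara ∩ Sven: 11:00-13:15.
Aarav ∩ Tara ∩ Sven ∩ Rina: 11:00-13:15.
So the common availability across everyone is 11:00-13:15.
The longest is 11:00-13:15 at 135 minutes.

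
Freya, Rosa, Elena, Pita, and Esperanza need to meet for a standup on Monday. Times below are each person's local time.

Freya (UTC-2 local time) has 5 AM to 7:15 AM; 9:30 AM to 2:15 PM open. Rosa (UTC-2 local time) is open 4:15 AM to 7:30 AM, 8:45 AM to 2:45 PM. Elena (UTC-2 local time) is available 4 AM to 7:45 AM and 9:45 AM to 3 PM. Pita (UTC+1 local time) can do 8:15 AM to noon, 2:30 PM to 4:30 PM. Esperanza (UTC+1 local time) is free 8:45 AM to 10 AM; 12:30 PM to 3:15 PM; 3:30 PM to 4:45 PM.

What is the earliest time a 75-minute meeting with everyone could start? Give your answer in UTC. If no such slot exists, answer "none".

07:45

Freya in UTC: 07:00-09:15, 11:30-16:15 (add 2h to convert from UTC-2).
Rosa in UTC: 06:15-09:30, 10:45-16:45 (add 2h to convert from UTC-2).
Elena in UTC: 06:00-09:45, 11:45-17:00 (add 2h to convert from UTC-2).
Pita in UTC: 07:15-11:00, 13:30-15:30 (subtract 1h to convert from UTC+1).
Esperanza in UTC: 07:45-09:00, 11:30-14:15, 14:30-15:45 (subtract 1h to convert from UTC+1).
Freya ∩ Rosa: 07:00-09:15, 11:30-16:15.
Freya ∩ Rosa ∩ Elena: 07:00-09:15, 11:45-16:15.
Freya ∩ Rosa ∩ Elena ∩ Pita: 07:15-09:15, 13:30-15:30.
Freya ∩ Rosa ∩ Elena ∩ Pita ∩ Esperanza: 07:45-09:00, 13:30-14:15, 14:30-15:30.
So the common availability across everyone is 07:45-09:00, 13:30-14:15, 14:30-15:30.
The first common window of at least 75 minutes is 07:45-09:00, so the earliest start is 07:45.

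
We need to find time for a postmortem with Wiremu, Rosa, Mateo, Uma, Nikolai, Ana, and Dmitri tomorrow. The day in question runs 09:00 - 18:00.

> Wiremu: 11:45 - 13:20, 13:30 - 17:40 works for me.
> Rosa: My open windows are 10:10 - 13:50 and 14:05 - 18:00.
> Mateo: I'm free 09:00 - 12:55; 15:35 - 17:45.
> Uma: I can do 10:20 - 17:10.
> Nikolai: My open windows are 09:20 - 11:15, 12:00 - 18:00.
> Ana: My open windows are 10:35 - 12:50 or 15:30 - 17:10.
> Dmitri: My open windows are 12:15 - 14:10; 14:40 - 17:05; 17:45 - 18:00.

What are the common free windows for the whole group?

12:15-12:50, 15:35-17:05

Wiremu ∩ Rosa: 11:45-13:20, 13:30-13:50, 14:05-17:40.
Wiremu ∩ Rosa ∩ Mateo: 11:45-12:55, 15:35-17:40.
Wiremu ∩ Rosa ∩ Mateo ∩ Uma: 11:45-12:55, 15:35-17:10.
Wiremu ∩ Rosa ∩ Mateo ∩ Uma ∩ Nikolai: 12:00-12:55, 15:35-17:10.
Wiremu ∩ Rosa ∩ Mateo ∩ Uma ∩ Nikolai ∩ Ana: 12:00-12:50, 15:35-17:10.
Wiremu ∩ Rosa ∩ Mateo ∩ Uma ∩ Nikolai ∩ Ana ∩ Dmitri: 12:15-12:50, 15:35-17:05.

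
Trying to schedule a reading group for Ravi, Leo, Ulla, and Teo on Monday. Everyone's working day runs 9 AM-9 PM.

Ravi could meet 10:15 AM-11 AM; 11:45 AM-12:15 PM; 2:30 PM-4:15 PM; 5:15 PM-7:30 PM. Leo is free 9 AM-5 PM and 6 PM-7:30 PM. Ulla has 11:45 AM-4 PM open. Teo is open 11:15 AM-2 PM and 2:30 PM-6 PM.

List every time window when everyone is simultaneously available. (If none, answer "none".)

Ravi ∩ Leo: 10:15-11:00, 11:45-12:15, 14:30-16:15, 18:00-19:30.
Ravi ∩ Leo ∩ Ulla: 11:45-12:15, 14:30-16:00.
Ravi ∩ Leo ∩ Ulla ∩ Teo: 11:45-12:15, 14:30-16:00.

11:45-12:15, 14:30-16:00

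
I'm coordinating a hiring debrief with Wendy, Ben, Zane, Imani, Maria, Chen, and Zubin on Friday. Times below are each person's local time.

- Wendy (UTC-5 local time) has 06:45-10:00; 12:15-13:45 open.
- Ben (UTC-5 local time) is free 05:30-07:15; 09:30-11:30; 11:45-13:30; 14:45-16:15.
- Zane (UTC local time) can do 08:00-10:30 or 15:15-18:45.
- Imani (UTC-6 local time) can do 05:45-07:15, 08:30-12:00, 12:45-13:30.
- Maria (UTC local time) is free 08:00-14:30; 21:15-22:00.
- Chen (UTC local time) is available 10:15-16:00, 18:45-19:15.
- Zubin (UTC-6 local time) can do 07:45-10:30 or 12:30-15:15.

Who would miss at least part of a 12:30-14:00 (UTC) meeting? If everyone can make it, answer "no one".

Wendy in UTC: 11:45-15:00, 17:15-18:45 (add 5h to convert from UTC-5).
Ben in UTC: 10:30-12:15, 14:30-16:30, 16:45-18:30, 19:45-21:15 (add 5h to convert from UTC-5).
Zane in UTC: 08:00-10:30, 15:15-18:45.
Imani in UTC: 11:45-13:15, 14:30-18:00, 18:45-19:30 (add 6h to convert from UTC-6).
Maria in UTC: 08:00-14:30, 21:15-22:00.
Chen in UTC: 10:15-16:00, 18:45-19:15.
Zubin in UTC: 13:45-16:30, 18:30-21:15 (add 6h to convert from UTC-6).
Wendy: free for 12:30-14:00. Ben: not fully free for 12:30-14:00. Zane: not fully free for 12:30-14:00. Imani: not fully free for 12:30-14:00. Maria: free for 12:30-14:00. Chen: free for 12:30-14:00. Zubin: not fully free for 12:30-14:00.

Ben, Imani, Zane, Zubin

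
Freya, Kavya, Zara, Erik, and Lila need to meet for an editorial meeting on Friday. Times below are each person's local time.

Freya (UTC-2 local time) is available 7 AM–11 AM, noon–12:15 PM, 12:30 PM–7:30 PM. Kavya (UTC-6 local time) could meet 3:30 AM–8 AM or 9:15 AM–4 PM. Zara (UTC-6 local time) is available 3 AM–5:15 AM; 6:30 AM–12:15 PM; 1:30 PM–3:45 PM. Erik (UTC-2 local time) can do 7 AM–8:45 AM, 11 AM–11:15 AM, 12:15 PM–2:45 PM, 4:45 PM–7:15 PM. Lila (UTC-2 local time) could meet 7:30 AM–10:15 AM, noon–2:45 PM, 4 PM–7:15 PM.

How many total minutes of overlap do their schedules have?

Freya in UTC: 09:00-13:00, 14:00-14:15, 14:30-21:30 (add 2h to convert from UTC-2).
Kavya in UTC: 09:30-14:00, 15:15-22:00 (add 6h to convert from UTC-6).
Zara in UTC: 09:00-11:15, 12:30-18:15, 19:30-21:45 (add 6h to convert from UTC-6).
Erik in UTC: 09:00-10:45, 13:00-13:15, 14:15-16:45, 18:45-21:15 (add 2h to convert from UTC-2).
Lila in UTC: 09:30-12:15, 14:00-16:45, 18:00-21:15 (add 2h to convert from UTC-2).
Freya ∩ Kavya: 09:30-13:00, 15:15-21:30.
Freya ∩ Kavya ∩ Zara: 09:30-11:15, 12:30-13:00, 15:15-18:15, 19:30-21:30.
Freya ∩ Kavya ∩ Zara ∩ Erik: 09:30-10:45, 15:15-16:45, 19:30-21:15.
Freya ∩ Kavya ∩ Zara ∩ Erik ∩ Lila: 09:30-10:45, 15:15-16:45, 19:30-21:15.
Summing the common windows: 75 + 90 + 105 = 270 minutes.

270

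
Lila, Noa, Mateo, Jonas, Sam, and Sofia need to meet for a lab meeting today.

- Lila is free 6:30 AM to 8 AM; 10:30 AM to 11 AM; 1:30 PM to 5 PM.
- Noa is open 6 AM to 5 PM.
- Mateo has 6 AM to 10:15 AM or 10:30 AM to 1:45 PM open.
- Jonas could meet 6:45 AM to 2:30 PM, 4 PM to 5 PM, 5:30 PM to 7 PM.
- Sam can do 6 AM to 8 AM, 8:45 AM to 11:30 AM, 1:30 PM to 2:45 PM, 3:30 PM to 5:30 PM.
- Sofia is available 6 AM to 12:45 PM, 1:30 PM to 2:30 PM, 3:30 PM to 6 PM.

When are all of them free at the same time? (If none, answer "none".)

Lila ∩ Noa: 06:30-08:00, 10:30-11:00, 13:30-17:00.
Lila ∩ Noa ∩ Mateo: 06:30-08:00, 10:30-11:00, 13:30-13:45.
Lila ∩ Noa ∩ Mateo ∩ Jonas: 06:45-08:00, 10:30-11:00, 13:30-13:45.
Lila ∩ Noa ∩ Mateo ∩ Jonas ∩ Sam: 06:45-08:00, 10:30-11:00, 13:30-13:45.
Lila ∩ Noa ∩ Mateo ∩ Jonas ∩ Sam ∩ Sofia: 06:45-08:00, 10:30-11:00, 13:30-13:45.

06:45-08:00, 10:30-11:00, 13:30-13:45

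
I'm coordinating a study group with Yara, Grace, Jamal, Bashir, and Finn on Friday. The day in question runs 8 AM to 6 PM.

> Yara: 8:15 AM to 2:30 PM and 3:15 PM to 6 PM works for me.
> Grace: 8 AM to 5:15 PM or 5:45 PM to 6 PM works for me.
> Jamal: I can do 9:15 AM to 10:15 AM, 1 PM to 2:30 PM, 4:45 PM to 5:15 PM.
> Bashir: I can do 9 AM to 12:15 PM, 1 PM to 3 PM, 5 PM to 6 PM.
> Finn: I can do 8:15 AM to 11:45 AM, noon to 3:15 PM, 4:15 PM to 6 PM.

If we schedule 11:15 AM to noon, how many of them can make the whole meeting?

3

Yara, Grace, and Bashir can make the full 11:15-12:00 slot — that's 3.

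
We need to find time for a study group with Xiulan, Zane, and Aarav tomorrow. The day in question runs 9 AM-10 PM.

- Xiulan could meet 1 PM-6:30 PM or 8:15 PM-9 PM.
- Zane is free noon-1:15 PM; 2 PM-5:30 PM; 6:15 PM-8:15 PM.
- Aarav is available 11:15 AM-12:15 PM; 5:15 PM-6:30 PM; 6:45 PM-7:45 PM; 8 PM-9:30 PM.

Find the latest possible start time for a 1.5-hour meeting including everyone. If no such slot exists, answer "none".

Xiulan ∩ Zane: 13:00-13:15, 14:00-17:30, 18:15-18:30.
Xiulan ∩ Zane ∩ Aarav: 17:15-17:30, 18:15-18:30.
No common window is at least 90 minutes long.

none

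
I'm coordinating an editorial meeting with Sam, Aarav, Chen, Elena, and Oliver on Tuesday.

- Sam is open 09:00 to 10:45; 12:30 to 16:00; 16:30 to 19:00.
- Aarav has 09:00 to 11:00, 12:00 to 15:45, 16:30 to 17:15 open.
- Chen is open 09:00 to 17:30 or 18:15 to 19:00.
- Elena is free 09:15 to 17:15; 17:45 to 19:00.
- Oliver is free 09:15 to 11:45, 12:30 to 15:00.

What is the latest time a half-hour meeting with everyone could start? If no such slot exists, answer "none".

Sam ∩ Aarav: 09:00-10:45, 12:30-15:45, 16:30-17:15.
Sam ∩ Aarav ∩ Chen: 09:00-10:45, 12:30-15:45, 16:30-17:15.
Sam ∩ Aarav ∩ Chen ∩ Elena: 09:15-10:45, 12:30-15:45, 16:30-17:15.
Sam ∩ Aarav ∩ Chen ∩ Elena ∩ Oliver: 09:15-10:45, 12:30-15:00.
The last common window of at least 30 minutes is 12:30-15:00; a 30-minute meeting can start as late as 14:30 and still end by 15:00.

14:30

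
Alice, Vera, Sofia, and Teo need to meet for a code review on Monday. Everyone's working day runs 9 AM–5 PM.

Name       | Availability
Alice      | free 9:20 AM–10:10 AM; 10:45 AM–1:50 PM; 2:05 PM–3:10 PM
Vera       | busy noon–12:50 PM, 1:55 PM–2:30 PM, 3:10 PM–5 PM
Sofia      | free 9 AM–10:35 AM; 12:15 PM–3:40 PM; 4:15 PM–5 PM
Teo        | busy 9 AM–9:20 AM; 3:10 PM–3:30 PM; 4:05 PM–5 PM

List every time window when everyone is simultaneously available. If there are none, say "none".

09:20-10:10, 12:50-13:50, 14:30-15:10

Alice free: 09:20-10:10, 10:45-13:50, 14:05-15:10.
Vera free: 09:00-12:00, 12:50-13:55, 14:30-15:10 (invert busy blocks within the working day).
Sofia free: 09:00-10:35, 12:15-15:40, 16:15-17:00.
Teo free: 09:20-15:10, 15:30-16:05 (invert busy blocks within the working day).
Alice ∩ Vera: 09:20-10:10, 10:45-12:00, 12:50-13:50, 14:30-15:10.
Alice ∩ Vera ∩ Sofia: 09:20-10:10, 12:50-13:50, 14:30-15:10.
Alice ∩ Vera ∩ Sofia ∩ Teo: 09:20-10:10, 12:50-13:50, 14:30-15:10.
So the common availability across everyone is 09:20-10:10, 12:50-13:50, 14:30-15:10.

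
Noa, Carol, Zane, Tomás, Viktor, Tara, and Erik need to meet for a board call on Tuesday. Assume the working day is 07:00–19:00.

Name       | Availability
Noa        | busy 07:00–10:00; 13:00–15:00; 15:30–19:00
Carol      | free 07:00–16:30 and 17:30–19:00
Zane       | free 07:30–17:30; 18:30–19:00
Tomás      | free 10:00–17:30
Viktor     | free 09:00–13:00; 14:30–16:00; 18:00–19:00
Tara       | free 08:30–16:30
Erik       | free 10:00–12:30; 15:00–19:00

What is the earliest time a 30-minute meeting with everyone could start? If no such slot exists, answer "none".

Noa free: 10:00-13:00, 15:00-15:30 (invert busy blocks within the working day).
Carol free: 07:00-16:30, 17:30-19:00.
Zane free: 07:30-17:30, 18:30-19:00.
Tomás free: 10:00-17:30.
Viktor free: 09:00-13:00, 14:30-16:00, 18:00-19:00.
Tara free: 08:30-16:30.
Erik free: 10:00-12:30, 15:00-19:00.
Noa ∩ Carol: 10:00-13:00, 15:00-15:30.
Noa ∩ Carol ∩ Zane: 10:00-13:00, 15:00-15:30.
Noa ∩ Carol ∩ Zane ∩ Tomás: 10:00-13:00, 15:00-15:30.
Noa ∩ Carol ∩ Zane ∩ Tomás ∩ Viktor: 10:00-13:00, 15:00-15:30.
Noa ∩ Carol ∩ Zane ∩ Tomás ∩ Viktor ∩ Tara: 10:00-13:00, 15:00-15:30.
Noa ∩ Carol ∩ Zane ∩ Tomás ∩ Viktor ∩ Tara ∩ Erik: 10:00-12:30, 15:00-15:30.
The first common window of at least 30 minutes is 10:00-12:30, so the earliest start is 10:00.

10:00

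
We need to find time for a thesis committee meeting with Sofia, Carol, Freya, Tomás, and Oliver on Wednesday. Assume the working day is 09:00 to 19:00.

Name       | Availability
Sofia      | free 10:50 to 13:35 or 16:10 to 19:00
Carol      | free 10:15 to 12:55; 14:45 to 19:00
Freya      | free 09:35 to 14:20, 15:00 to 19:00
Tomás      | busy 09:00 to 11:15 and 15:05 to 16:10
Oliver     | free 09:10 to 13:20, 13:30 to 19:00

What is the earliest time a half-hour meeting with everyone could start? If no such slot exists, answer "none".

Sofia free: 10:50-13:35, 16:10-19:00.
Carol free: 10:15-12:55, 14:45-19:00.
Freya free: 09:35-14:20, 15:00-19:00.
Tomás free: 11:15-15:05, 16:10-19:00 (invert busy blocks within the working day).
Oliver free: 09:10-13:20, 13:30-19:00.
Sofia ∩ Carol: 10:50-12:55, 16:10-19:00.
Sofia ∩ Carol ∩ Freya: 10:50-12:55, 16:10-19:00.
Sofia ∩ Carol ∩ Freya ∩ Tomás: 11:15-12:55, 16:10-19:00.
Sofia ∩ Carol ∩ Freya ∩ Tomás ∩ Oliver: 11:15-12:55, 16:10-19:00.
Those are the intersection windows.
The first common window of at least 30 minutes is 11:15-12:55, so the earliest start is 11:15.

11:15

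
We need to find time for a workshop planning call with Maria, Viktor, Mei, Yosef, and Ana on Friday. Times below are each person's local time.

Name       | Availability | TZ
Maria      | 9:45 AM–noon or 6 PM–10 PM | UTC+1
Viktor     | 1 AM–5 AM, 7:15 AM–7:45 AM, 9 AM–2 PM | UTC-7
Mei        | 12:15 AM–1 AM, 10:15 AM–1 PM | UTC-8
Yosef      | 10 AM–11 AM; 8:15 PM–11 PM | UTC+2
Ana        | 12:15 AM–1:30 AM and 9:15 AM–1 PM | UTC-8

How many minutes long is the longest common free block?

Maria in UTC: 08:45-11:00, 17:00-21:00 (subtract 1h to convert from UTC+1).
Viktor in UTC: 08:00-12:00, 14:15-14:45, 16:00-21:00 (add 7h to convert from UTC-7).
Mei in UTC: 08:15-09:00, 18:15-21:00 (add 8h to convert from UTC-8).
Yosef in UTC: 08:00-09:00, 18:15-21:00 (subtract 2h to convert from UTC+2).
Ana in UTC: 08:15-09:30, 17:15-21:00 (add 8h to convert from UTC-8).
Maria ∩ Viktor: 08:45-11:00, 17:00-21:00.
Maria ∩ Viktor ∩ Mei: 08:45-09:00, 18:15-21:00.
Maria ∩ Viktor ∩ Mei ∩ Yosef: 08:45-09:00, 18:15-21:00.
Maria ∩ Viktor ∩ Mei ∩ Yosef ∩ Ana: 08:45-09:00, 18:15-21:00.
Those are the intersection windows.
The longest is 18:15-21:00 at 165 minutes.

165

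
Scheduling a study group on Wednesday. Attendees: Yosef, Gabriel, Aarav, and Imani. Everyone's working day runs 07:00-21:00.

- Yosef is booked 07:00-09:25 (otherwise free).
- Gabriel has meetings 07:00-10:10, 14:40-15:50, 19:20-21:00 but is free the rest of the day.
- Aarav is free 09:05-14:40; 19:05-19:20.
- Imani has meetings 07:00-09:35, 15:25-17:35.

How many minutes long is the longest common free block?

270

Yosef free: 09:25-21:00 (invert busy blocks within the working day).
Gabriel free: 10:10-14:40, 15:50-19:20 (invert busy blocks within the working day).
Aarav free: 09:05-14:40, 19:05-19:20.
Imani free: 09:35-15:25, 17:35-21:00 (invert busy blocks within the working day).
Yosef ∩ Gabriel: 10:10-14:40, 15:50-19:20.
Yosef ∩ Gabriel ∩ Aarav: 10:10-14:40, 19:05-19:20.
Yosef ∩ Gabriel ∩ Aarav ∩ Imani: 10:10-14:40, 19:05-19:20.
Those are the intersection windows.
The longest is 10:10-14:40 at 270 minutes.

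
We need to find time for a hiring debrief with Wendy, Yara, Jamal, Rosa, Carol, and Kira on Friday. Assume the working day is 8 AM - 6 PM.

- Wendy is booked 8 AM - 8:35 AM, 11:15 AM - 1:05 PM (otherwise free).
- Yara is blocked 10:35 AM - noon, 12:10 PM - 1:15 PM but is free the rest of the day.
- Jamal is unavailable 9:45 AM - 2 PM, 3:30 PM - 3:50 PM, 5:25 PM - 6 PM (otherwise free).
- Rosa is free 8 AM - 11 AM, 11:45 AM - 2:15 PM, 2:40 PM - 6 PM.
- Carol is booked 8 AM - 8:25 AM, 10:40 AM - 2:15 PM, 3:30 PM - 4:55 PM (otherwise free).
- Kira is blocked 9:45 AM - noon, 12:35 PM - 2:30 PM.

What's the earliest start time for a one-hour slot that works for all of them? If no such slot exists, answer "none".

08:35

Wendy free: 08:35-11:15, 13:05-18:00 (invert busy blocks within the working day).
Yara free: 08:00-10:35, 12:00-12:10, 13:15-18:00 (invert busy blocks within the working day).
Jamal free: 08:00-09:45, 14:00-15:30, 15:50-17:25 (invert busy blocks within the working day).
Rosa free: 08:00-11:00, 11:45-14:15, 14:40-18:00.
Carol free: 08:25-10:40, 14:15-15:30, 16:55-18:00 (invert busy blocks within the working day).
Kira free: 08:00-09:45, 12:00-12:35, 14:30-18:00 (invert busy blocks within the working day).
Wendy ∩ Yara: 08:35-10:35, 13:15-18:00.
Wendy ∩ Yara ∩ Jamal: 08:35-09:45, 14:00-15:30, 15:50-17:25.
Wendy ∩ Yara ∩ Jamal ∩ Rosa: 08:35-09:45, 14:00-14:15, 14:40-15:30, 15:50-17:25.
Wendy ∩ Yara ∩ Jamal ∩ Rosa ∩ Carol: 08:35-09:45, 14:40-15:30, 16:55-17:25.
Wendy ∩ Yara ∩ Jamal ∩ Rosa ∩ Carol ∩ Kira: 08:35-09:45, 14:40-15:30, 16:55-17:25.
The first common window of at least 60 minutes is 08:35-09:45, so the earliest start is 08:35.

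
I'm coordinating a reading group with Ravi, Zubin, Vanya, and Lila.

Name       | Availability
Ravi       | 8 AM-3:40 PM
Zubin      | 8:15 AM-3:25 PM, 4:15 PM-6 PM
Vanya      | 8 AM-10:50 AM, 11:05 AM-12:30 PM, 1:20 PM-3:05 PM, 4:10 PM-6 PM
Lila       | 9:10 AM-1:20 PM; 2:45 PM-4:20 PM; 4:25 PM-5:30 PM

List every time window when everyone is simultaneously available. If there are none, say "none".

Ravi ∩ Zubin: 08:15-15:25.
Ravi ∩ Zubin ∩ Vanya: 08:15-10:50, 11:05-12:30, 13:20-15:05.
Ravi ∩ Zubin ∩ Vanya ∩ Lila: 09:10-10:50, 11:05-12:30, 14:45-15:05.

09:10-10:50, 11:05-12:30, 14:45-15:05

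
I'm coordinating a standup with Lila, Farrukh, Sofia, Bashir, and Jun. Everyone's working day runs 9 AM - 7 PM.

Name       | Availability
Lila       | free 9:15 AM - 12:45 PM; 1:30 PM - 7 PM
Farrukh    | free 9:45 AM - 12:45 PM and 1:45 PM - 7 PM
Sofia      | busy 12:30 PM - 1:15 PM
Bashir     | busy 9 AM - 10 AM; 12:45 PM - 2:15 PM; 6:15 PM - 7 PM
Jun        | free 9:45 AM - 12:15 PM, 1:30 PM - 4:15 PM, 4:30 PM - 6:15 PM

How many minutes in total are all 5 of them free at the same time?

Lila free: 09:15-12:45, 13:30-19:00.
Farrukh free: 09:45-12:45, 13:45-19:00.
Sofia free: 09:00-12:30, 13:15-19:00 (invert busy blocks within the working day).
Bashir free: 10:00-12:45, 14:15-18:15 (invert busy blocks within the working day).
Jun free: 09:45-12:15, 13:30-16:15, 16:30-18:15.
Lila ∩ Farrukh: 09:45-12:45, 13:45-19:00.
Lila ∩ Farrukh ∩ Sofia: 09:45-12:30, 13:45-19:00.
Lila ∩ Farrukh ∩ Sofia ∩ Bashir: 10:00-12:30, 14:15-18:15.
Lila ∩ Farrukh ∩ Sofia ∩ Bashir ∩ Jun: 10:00-12:15, 14:15-16:15, 16:30-18:15.
Summing the common windows: 135 + 120 + 105 = 360 minutes.

360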